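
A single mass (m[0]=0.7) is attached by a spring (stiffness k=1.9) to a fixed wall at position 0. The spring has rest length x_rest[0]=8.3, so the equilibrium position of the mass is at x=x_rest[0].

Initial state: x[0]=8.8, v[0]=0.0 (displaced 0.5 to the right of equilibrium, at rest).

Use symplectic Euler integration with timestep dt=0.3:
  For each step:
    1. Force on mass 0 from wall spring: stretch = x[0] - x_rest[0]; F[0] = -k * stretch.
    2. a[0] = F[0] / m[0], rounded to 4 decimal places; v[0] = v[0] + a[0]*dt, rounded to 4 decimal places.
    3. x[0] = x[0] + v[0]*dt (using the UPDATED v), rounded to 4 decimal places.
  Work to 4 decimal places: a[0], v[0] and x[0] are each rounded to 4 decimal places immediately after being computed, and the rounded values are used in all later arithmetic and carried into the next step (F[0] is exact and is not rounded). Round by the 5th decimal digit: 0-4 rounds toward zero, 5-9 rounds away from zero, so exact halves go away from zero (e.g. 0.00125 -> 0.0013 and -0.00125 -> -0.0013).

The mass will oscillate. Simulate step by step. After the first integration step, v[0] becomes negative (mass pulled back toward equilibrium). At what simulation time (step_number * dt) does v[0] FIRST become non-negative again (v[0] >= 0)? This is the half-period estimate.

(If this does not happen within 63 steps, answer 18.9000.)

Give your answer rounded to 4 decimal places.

Answer: 2.1000

Derivation:
Step 0: x=[8.8000] v=[0.0000]
Step 1: x=[8.6779] v=[-0.4071]
Step 2: x=[8.4635] v=[-0.7148]
Step 3: x=[8.2091] v=[-0.8479]
Step 4: x=[7.9769] v=[-0.7739]
Step 5: x=[7.8237] v=[-0.5108]
Step 6: x=[7.7868] v=[-0.1230]
Step 7: x=[7.8753] v=[0.2949]
First v>=0 after going negative at step 7, time=2.1000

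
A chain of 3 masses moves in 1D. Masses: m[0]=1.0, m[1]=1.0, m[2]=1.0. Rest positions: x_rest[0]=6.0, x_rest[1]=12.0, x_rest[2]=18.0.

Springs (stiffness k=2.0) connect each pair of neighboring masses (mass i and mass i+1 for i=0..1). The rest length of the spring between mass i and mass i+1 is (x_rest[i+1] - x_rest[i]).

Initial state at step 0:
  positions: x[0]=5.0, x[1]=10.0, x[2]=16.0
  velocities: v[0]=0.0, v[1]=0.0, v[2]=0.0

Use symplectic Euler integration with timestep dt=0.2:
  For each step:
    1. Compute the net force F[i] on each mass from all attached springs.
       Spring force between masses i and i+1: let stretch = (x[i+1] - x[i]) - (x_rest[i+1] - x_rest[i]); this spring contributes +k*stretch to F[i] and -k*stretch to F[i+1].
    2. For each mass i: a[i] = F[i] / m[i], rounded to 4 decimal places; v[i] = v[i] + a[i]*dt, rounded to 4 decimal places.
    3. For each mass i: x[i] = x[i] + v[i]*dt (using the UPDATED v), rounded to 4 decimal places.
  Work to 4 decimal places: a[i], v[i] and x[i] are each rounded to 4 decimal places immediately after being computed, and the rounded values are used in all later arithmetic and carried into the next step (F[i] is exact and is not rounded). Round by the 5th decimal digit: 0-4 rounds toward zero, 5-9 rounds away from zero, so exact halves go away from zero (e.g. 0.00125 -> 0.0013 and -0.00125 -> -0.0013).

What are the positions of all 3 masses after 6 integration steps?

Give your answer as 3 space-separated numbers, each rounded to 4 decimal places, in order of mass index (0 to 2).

Answer: 4.0253 10.6761 16.2985

Derivation:
Step 0: x=[5.0000 10.0000 16.0000] v=[0.0000 0.0000 0.0000]
Step 1: x=[4.9200 10.0800 16.0000] v=[-0.4000 0.4000 0.0000]
Step 2: x=[4.7728 10.2208 16.0064] v=[-0.7360 0.7040 0.0320]
Step 3: x=[4.5814 10.3886 16.0300] v=[-0.9568 0.8390 0.1178]
Step 4: x=[4.3746 10.5431 16.0822] v=[-1.0339 0.7727 0.2612]
Step 5: x=[4.1813 10.6473 16.1713] v=[-0.9665 0.5209 0.4456]
Step 6: x=[4.0253 10.6761 16.2985] v=[-0.7801 0.1441 0.6360]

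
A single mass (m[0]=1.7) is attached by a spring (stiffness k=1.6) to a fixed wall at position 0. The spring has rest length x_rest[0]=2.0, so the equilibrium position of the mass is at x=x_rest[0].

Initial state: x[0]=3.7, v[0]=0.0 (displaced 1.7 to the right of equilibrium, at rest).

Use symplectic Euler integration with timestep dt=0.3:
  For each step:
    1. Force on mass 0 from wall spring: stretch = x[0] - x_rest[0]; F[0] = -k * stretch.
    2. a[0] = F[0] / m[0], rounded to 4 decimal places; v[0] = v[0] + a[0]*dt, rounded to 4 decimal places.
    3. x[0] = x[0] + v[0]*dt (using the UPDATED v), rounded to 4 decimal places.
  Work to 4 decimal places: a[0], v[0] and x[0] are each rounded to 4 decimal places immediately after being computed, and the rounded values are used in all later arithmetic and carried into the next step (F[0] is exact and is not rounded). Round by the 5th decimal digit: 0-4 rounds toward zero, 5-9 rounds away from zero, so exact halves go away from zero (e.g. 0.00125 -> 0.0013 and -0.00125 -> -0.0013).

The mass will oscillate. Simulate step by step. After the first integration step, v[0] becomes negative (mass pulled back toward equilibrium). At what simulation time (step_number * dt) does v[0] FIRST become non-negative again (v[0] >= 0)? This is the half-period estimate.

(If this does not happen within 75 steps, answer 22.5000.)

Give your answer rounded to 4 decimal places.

Step 0: x=[3.7000] v=[0.0000]
Step 1: x=[3.5560] v=[-0.4800]
Step 2: x=[3.2802] v=[-0.9194]
Step 3: x=[2.8959] v=[-1.2809]
Step 4: x=[2.4357] v=[-1.5339]
Step 5: x=[1.9386] v=[-1.6569]
Step 6: x=[1.4467] v=[-1.6396]
Step 7: x=[1.0017] v=[-1.4834]
Step 8: x=[0.6413] v=[-1.2015]
Step 9: x=[0.3959] v=[-0.8179]
Step 10: x=[0.2864] v=[-0.3650]
Step 11: x=[0.3220] v=[0.1188]
First v>=0 after going negative at step 11, time=3.3000

Answer: 3.3000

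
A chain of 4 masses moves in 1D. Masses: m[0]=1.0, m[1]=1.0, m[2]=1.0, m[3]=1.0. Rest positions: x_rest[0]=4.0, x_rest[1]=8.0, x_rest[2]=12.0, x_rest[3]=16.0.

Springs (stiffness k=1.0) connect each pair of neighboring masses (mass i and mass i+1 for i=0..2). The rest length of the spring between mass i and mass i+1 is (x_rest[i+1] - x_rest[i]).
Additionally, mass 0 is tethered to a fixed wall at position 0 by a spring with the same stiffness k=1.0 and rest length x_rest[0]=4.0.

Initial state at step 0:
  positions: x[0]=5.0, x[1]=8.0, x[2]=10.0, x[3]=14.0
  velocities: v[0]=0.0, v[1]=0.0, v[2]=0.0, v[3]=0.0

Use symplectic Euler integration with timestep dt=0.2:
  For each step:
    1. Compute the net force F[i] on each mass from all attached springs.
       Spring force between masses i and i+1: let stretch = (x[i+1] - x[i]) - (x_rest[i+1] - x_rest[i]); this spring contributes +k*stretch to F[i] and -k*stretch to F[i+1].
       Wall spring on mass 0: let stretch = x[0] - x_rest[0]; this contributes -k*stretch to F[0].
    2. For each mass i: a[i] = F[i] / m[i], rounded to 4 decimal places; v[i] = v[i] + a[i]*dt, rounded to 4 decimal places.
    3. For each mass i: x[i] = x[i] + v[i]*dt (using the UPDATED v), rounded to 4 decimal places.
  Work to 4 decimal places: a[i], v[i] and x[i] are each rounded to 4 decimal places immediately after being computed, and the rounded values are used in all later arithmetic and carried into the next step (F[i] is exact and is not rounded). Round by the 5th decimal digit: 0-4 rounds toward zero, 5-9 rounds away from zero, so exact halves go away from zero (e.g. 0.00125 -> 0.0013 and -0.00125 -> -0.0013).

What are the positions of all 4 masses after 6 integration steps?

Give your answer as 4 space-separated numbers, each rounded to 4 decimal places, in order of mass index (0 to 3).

Answer: 3.6348 7.3542 11.1907 14.1888

Derivation:
Step 0: x=[5.0000 8.0000 10.0000 14.0000] v=[0.0000 0.0000 0.0000 0.0000]
Step 1: x=[4.9200 7.9600 10.0800 14.0000] v=[-0.4000 -0.2000 0.4000 0.0000]
Step 2: x=[4.7648 7.8832 10.2320 14.0032] v=[-0.7760 -0.3840 0.7600 0.0160]
Step 3: x=[4.5437 7.7756 10.4409 14.0156] v=[-1.1053 -0.5379 1.0445 0.0618]
Step 4: x=[4.2702 7.6454 10.6862 14.0450] v=[-1.3677 -0.6512 1.2264 0.1469]
Step 5: x=[3.9609 7.5018 10.9442 14.1000] v=[-1.5467 -0.7181 1.2900 0.2751]
Step 6: x=[3.6348 7.3542 11.1907 14.1888] v=[-1.6307 -0.7378 1.2327 0.4439]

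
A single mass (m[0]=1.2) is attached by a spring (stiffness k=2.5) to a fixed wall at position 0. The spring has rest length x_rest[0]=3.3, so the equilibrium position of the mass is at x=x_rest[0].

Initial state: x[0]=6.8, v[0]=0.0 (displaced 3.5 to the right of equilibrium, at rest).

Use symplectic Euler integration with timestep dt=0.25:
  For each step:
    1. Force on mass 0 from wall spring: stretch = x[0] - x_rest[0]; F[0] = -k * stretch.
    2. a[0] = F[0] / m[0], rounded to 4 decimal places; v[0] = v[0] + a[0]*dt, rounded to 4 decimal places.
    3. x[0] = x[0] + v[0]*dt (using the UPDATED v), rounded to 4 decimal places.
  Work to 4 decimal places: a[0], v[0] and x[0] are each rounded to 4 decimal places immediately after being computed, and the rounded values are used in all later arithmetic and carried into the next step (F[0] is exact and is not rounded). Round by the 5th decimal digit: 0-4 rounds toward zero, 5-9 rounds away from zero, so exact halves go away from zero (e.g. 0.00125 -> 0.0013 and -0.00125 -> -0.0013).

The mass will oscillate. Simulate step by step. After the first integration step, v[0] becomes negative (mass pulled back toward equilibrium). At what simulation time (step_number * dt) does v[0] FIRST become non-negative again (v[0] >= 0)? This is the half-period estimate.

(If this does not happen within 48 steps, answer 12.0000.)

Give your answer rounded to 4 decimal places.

Answer: 2.2500

Derivation:
Step 0: x=[6.8000] v=[0.0000]
Step 1: x=[6.3443] v=[-1.8229]
Step 2: x=[5.4922] v=[-3.4085]
Step 3: x=[4.3546] v=[-4.5503]
Step 4: x=[3.0797] v=[-5.0996]
Step 5: x=[1.8335] v=[-4.9849]
Step 6: x=[0.7782] v=[-4.2211]
Step 7: x=[0.0513] v=[-2.9077]
Step 8: x=[-0.2526] v=[-1.2157]
Step 9: x=[-0.0940] v=[0.6346]
First v>=0 after going negative at step 9, time=2.2500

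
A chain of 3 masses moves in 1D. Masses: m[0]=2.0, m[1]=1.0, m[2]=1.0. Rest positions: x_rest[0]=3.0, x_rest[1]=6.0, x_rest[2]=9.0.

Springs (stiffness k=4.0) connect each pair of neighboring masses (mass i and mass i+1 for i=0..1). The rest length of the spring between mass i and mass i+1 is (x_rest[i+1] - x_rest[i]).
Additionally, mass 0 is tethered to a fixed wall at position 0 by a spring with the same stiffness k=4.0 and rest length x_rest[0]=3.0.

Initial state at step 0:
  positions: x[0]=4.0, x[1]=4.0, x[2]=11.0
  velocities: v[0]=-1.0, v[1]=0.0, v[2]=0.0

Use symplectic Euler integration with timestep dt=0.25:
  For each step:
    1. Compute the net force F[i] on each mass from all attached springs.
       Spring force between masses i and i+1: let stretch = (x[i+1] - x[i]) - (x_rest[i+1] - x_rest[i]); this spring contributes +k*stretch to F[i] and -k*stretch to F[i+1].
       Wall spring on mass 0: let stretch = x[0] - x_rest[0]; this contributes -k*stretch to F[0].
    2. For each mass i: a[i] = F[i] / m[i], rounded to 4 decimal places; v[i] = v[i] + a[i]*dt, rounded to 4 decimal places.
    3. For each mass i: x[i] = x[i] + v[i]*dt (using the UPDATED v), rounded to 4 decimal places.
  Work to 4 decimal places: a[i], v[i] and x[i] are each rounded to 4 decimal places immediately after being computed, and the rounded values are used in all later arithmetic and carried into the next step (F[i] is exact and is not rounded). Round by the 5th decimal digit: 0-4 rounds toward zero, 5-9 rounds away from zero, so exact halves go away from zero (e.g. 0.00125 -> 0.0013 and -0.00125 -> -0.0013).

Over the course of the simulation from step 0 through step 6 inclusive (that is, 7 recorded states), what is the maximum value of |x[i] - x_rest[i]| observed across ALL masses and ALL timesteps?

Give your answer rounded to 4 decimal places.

Step 0: x=[4.0000 4.0000 11.0000] v=[-1.0000 0.0000 0.0000]
Step 1: x=[3.2500 5.7500 10.0000] v=[-3.0000 7.0000 -4.0000]
Step 2: x=[2.4063 7.9375 8.6875] v=[-3.3750 8.7500 -5.2500]
Step 3: x=[1.9532 8.9297 7.9375] v=[-1.8126 3.9688 -3.0000]
Step 4: x=[2.1280 7.9297 8.1856] v=[0.6991 -3.9999 0.9922]
Step 5: x=[2.7620 5.5433 9.1197] v=[2.5360 -9.5457 3.7363]
Step 6: x=[3.3984 3.3557 9.9097] v=[2.5457 -8.7506 3.1599]
Max displacement = 2.9297

Answer: 2.9297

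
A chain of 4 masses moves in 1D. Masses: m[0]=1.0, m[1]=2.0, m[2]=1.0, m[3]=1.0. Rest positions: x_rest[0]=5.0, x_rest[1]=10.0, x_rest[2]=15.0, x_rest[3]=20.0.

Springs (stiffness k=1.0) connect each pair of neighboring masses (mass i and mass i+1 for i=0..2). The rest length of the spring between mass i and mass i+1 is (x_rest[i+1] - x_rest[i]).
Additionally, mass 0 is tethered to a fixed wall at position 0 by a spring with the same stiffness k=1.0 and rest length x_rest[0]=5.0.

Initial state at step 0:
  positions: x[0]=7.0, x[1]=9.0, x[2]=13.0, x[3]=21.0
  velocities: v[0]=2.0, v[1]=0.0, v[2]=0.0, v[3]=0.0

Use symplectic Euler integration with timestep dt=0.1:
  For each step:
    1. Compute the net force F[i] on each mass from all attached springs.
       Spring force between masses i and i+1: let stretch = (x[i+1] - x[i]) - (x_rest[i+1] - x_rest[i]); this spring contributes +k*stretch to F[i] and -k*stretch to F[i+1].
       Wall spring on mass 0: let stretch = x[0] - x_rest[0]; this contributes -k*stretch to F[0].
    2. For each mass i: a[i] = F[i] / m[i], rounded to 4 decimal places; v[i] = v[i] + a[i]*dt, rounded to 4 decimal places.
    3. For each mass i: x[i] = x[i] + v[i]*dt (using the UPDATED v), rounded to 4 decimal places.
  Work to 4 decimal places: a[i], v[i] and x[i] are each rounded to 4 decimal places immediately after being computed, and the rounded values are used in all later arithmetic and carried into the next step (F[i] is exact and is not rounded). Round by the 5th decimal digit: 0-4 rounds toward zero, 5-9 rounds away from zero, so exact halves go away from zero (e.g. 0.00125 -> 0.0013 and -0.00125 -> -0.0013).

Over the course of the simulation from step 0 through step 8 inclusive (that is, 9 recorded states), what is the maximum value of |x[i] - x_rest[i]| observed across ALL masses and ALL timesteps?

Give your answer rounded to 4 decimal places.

Answer: 2.2896

Derivation:
Step 0: x=[7.0000 9.0000 13.0000 21.0000] v=[2.0000 0.0000 0.0000 0.0000]
Step 1: x=[7.1500 9.0100 13.0400 20.9700] v=[1.5000 0.1000 0.4000 -0.3000]
Step 2: x=[7.2471 9.0309 13.1190 20.9107] v=[0.9710 0.2085 0.7900 -0.5930]
Step 3: x=[7.2896 9.0633 13.2350 20.8235] v=[0.4247 0.3237 1.1604 -0.8722]
Step 4: x=[7.2769 9.1077 13.3852 20.7104] v=[-0.1269 0.4436 1.5021 -1.1311]
Step 5: x=[7.2098 9.1643 13.5659 20.5740] v=[-0.6715 0.5659 1.8069 -1.3636]
Step 6: x=[7.0901 9.2331 13.7727 20.4176] v=[-1.1970 0.6883 2.0676 -1.5644]
Step 7: x=[6.9209 9.3139 14.0005 20.2447] v=[-1.6917 0.8081 2.2781 -1.7289]
Step 8: x=[6.7065 9.4062 14.2439 20.0594] v=[-2.1445 0.9228 2.4339 -1.8533]
Max displacement = 2.2896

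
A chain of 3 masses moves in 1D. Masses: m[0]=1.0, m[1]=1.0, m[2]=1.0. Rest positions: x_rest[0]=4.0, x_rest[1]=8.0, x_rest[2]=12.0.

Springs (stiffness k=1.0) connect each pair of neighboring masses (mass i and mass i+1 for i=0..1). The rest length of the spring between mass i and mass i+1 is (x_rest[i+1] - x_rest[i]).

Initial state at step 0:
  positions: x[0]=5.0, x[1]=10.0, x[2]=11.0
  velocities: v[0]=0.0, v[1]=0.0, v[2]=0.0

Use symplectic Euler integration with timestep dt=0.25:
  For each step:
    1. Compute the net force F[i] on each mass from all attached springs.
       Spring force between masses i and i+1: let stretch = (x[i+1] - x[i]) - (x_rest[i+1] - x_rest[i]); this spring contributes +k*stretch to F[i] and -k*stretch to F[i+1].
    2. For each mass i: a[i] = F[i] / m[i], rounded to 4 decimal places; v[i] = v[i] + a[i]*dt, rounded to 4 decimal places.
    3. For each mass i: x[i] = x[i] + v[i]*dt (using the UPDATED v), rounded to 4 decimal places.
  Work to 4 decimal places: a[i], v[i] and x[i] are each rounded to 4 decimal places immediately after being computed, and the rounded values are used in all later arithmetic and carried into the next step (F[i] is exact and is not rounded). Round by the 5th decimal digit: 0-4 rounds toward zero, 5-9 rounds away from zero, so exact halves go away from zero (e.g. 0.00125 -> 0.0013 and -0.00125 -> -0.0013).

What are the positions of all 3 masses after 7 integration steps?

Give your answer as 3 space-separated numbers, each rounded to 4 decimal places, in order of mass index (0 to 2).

Step 0: x=[5.0000 10.0000 11.0000] v=[0.0000 0.0000 0.0000]
Step 1: x=[5.0625 9.7500 11.1875] v=[0.2500 -1.0000 0.7500]
Step 2: x=[5.1680 9.2969 11.5352] v=[0.4219 -1.8125 1.3906]
Step 3: x=[5.2815 8.7256 11.9930] v=[0.4541 -2.2852 1.8310]
Step 4: x=[5.3603 8.1433 12.4966] v=[0.3151 -2.3294 2.0142]
Step 5: x=[5.3630 7.6591 12.9781] v=[0.0109 -1.9368 1.9259]
Step 6: x=[5.2592 7.3638 13.3772] v=[-0.4151 -1.1811 1.5962]
Step 7: x=[5.0370 7.3128 13.6504] v=[-0.8890 -0.2039 1.0929]

Answer: 5.0370 7.3128 13.6504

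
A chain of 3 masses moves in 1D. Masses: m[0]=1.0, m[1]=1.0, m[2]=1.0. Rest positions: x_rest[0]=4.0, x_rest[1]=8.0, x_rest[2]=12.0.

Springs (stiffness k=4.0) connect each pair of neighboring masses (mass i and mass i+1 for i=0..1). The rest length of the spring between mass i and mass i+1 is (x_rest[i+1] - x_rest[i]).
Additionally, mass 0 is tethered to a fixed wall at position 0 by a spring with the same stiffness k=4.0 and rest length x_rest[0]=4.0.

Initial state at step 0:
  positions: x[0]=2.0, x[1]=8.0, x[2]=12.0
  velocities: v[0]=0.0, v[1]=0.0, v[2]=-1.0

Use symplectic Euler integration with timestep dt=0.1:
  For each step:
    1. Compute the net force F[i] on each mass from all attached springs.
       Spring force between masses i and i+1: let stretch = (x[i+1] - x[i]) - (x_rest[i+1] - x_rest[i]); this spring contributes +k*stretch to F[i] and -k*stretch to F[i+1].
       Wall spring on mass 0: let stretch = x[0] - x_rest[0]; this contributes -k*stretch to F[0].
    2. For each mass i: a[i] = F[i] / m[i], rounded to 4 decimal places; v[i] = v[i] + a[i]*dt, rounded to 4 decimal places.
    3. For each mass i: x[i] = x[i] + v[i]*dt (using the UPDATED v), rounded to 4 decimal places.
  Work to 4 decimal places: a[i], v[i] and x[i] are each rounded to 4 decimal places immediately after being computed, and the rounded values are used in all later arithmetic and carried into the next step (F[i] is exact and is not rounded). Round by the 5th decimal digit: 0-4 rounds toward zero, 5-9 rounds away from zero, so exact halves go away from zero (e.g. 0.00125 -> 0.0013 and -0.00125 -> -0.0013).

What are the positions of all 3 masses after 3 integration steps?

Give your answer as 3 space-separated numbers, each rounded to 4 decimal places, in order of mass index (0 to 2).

Answer: 2.8816 7.5667 11.7003

Derivation:
Step 0: x=[2.0000 8.0000 12.0000] v=[0.0000 0.0000 -1.0000]
Step 1: x=[2.1600 7.9200 11.9000] v=[1.6000 -0.8000 -1.0000]
Step 2: x=[2.4640 7.7688 11.8008] v=[3.0400 -1.5120 -0.9920]
Step 3: x=[2.8816 7.5667 11.7003] v=[4.1763 -2.0211 -1.0048]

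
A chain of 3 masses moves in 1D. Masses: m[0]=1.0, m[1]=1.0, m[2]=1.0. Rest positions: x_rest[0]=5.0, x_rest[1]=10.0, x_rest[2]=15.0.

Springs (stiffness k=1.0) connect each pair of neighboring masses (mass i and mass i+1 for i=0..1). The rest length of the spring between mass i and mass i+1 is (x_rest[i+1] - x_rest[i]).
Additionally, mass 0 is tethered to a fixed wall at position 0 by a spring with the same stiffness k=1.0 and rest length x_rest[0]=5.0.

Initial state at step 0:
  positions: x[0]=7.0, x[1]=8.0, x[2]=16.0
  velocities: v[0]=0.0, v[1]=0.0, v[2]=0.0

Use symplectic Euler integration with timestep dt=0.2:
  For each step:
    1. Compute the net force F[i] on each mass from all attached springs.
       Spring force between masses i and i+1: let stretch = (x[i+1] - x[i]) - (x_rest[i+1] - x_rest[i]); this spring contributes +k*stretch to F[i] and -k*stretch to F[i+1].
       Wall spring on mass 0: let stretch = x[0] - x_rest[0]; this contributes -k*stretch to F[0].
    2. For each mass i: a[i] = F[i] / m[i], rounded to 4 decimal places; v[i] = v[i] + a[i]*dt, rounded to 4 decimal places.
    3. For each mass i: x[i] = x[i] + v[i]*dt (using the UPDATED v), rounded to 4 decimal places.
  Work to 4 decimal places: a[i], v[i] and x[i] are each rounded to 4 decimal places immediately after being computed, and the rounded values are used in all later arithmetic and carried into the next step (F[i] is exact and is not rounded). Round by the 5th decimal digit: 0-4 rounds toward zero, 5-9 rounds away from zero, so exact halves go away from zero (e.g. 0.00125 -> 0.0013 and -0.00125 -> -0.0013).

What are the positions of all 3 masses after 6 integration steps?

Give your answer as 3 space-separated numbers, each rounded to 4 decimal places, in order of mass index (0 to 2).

Answer: 3.7821 11.6800 14.4346

Derivation:
Step 0: x=[7.0000 8.0000 16.0000] v=[0.0000 0.0000 0.0000]
Step 1: x=[6.7600 8.2800 15.8800] v=[-1.2000 1.4000 -0.6000]
Step 2: x=[6.3104 8.8032 15.6560] v=[-2.2480 2.6160 -1.1200]
Step 3: x=[5.7081 9.5008 15.3579] v=[-3.0115 3.4880 -1.4906]
Step 4: x=[5.0292 10.2810 15.0255] v=[-3.3946 3.9009 -1.6620]
Step 5: x=[4.3592 11.0409 14.7033] v=[-3.3501 3.7994 -1.6109]
Step 6: x=[3.7821 11.6800 14.4346] v=[-2.8856 3.1955 -1.3434]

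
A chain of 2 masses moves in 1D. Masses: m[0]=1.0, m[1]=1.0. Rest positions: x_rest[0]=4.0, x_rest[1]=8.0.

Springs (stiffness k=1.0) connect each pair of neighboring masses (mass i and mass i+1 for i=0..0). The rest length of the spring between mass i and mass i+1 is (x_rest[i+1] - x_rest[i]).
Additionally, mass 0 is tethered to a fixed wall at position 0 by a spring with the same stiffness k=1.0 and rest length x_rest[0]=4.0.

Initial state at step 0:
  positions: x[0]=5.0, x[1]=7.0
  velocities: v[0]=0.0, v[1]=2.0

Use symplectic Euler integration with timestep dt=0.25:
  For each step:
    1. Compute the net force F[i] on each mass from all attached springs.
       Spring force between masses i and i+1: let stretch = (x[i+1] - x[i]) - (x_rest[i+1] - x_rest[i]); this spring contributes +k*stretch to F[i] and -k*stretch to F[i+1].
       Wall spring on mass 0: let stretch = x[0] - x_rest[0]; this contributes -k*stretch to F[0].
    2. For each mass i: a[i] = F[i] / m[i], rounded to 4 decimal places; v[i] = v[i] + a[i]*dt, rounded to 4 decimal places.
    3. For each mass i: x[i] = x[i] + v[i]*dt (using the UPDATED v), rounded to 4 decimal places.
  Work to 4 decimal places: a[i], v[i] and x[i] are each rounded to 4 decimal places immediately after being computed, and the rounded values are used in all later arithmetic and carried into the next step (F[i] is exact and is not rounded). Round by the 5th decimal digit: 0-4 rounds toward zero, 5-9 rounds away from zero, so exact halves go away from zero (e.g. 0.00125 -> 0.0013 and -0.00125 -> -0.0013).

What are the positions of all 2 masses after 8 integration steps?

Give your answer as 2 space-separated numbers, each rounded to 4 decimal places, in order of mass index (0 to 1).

Answer: 4.2594 10.8097

Derivation:
Step 0: x=[5.0000 7.0000] v=[0.0000 2.0000]
Step 1: x=[4.8125 7.6250] v=[-0.7500 2.5000]
Step 2: x=[4.5000 8.3242] v=[-1.2500 2.7969]
Step 3: x=[4.1453 9.0344] v=[-1.4190 2.8409]
Step 4: x=[3.8370 9.6891] v=[-1.2331 2.6186]
Step 5: x=[3.6547 10.2280] v=[-0.7293 2.1556]
Step 6: x=[3.6548 10.6061] v=[0.0004 1.5123]
Step 7: x=[3.8609 10.7997] v=[0.8245 0.7745]
Step 8: x=[4.2594 10.8097] v=[1.5940 0.0398]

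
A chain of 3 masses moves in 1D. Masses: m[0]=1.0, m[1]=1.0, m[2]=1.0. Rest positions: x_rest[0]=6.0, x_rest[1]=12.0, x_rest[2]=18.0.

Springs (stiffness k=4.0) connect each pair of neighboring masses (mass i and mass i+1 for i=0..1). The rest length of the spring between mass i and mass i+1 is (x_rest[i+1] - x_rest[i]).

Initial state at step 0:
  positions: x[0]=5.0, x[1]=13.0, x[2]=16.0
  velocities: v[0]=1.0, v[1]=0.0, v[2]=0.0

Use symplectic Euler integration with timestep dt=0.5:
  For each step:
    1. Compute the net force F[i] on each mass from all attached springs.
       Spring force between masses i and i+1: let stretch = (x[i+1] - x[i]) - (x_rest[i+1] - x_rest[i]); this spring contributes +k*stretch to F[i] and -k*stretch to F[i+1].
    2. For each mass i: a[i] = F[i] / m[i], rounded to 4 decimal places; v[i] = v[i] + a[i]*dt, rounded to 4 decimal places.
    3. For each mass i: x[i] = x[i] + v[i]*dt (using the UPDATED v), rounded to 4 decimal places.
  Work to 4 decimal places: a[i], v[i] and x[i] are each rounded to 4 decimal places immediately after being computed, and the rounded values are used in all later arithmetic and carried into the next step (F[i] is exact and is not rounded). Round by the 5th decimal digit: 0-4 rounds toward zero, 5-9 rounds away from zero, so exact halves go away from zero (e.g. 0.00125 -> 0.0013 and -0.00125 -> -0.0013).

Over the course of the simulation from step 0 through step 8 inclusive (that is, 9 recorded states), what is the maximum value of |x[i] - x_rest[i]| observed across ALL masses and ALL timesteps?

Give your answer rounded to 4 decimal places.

Step 0: x=[5.0000 13.0000 16.0000] v=[1.0000 0.0000 0.0000]
Step 1: x=[7.5000 8.0000 19.0000] v=[5.0000 -10.0000 6.0000]
Step 2: x=[4.5000 13.5000 17.0000] v=[-6.0000 11.0000 -4.0000]
Step 3: x=[4.5000 13.5000 17.5000] v=[0.0000 0.0000 1.0000]
Step 4: x=[7.5000 8.5000 20.0000] v=[6.0000 -10.0000 5.0000]
Step 5: x=[5.5000 14.0000 17.0000] v=[-4.0000 11.0000 -6.0000]
Step 6: x=[6.0000 14.0000 17.0000] v=[1.0000 0.0000 0.0000]
Step 7: x=[8.5000 9.0000 20.0000] v=[5.0000 -10.0000 6.0000]
Step 8: x=[5.5000 14.5000 18.0000] v=[-6.0000 11.0000 -4.0000]
Max displacement = 4.0000

Answer: 4.0000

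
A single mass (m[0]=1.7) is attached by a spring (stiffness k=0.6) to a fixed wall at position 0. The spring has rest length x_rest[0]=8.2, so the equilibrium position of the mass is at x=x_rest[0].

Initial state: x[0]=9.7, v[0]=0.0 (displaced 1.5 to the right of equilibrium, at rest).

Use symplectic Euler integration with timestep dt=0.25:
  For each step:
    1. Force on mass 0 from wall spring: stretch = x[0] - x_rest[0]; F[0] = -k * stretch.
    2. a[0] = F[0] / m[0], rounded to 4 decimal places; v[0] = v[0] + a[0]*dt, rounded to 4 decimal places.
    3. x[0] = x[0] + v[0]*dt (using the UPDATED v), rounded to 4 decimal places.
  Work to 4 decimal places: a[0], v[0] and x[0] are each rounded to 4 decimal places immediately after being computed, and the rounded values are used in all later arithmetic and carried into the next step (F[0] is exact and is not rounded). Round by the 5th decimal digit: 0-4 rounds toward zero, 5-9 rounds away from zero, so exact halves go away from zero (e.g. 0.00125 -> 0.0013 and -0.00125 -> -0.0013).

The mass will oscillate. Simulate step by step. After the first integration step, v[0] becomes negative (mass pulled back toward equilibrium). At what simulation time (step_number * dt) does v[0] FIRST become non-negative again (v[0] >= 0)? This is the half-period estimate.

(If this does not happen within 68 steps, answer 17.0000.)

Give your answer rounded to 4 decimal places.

Step 0: x=[9.7000] v=[0.0000]
Step 1: x=[9.6669] v=[-0.1324]
Step 2: x=[9.6015] v=[-0.2618]
Step 3: x=[9.5051] v=[-0.3855]
Step 4: x=[9.3799] v=[-0.5007]
Step 5: x=[9.2287] v=[-0.6048]
Step 6: x=[9.0548] v=[-0.6956]
Step 7: x=[8.8621] v=[-0.7710]
Step 8: x=[8.6548] v=[-0.8294]
Step 9: x=[8.4374] v=[-0.8695]
Step 10: x=[8.2148] v=[-0.8905]
Step 11: x=[7.9919] v=[-0.8918]
Step 12: x=[7.7735] v=[-0.8735]
Step 13: x=[7.5645] v=[-0.8359]
Step 14: x=[7.3696] v=[-0.7798]
Step 15: x=[7.1930] v=[-0.7065]
Step 16: x=[7.0386] v=[-0.6177]
Step 17: x=[6.9098] v=[-0.5152]
Step 18: x=[6.8095] v=[-0.4014]
Step 19: x=[6.7398] v=[-0.2787]
Step 20: x=[6.7023] v=[-0.1499]
Step 21: x=[6.6979] v=[-0.0178]
Step 22: x=[6.7266] v=[0.1148]
First v>=0 after going negative at step 22, time=5.5000

Answer: 5.5000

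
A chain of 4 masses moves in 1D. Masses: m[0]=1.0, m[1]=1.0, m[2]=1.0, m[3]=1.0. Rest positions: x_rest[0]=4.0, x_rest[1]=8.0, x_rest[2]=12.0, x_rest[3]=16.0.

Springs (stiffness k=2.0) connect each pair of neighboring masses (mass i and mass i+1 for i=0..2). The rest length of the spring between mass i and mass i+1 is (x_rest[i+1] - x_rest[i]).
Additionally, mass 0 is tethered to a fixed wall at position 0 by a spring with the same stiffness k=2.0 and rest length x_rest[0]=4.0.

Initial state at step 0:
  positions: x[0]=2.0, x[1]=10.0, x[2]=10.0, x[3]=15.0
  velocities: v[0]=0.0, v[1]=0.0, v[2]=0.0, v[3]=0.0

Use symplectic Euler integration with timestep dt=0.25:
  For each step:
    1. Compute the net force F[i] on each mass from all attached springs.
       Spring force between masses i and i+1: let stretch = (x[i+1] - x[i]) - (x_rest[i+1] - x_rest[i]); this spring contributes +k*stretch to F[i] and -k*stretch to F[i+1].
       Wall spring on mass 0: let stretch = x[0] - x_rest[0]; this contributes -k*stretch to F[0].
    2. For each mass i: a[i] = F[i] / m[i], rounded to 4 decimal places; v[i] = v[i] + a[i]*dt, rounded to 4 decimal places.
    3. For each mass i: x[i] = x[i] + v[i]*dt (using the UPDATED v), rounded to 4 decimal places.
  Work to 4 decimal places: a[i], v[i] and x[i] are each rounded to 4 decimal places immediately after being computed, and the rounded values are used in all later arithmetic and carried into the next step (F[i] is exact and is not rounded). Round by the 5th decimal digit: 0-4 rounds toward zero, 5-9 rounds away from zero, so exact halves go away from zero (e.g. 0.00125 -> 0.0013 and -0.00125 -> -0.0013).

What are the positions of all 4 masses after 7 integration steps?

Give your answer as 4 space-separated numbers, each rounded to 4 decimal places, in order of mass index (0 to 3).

Answer: 3.3993 7.9686 10.4733 16.2709

Derivation:
Step 0: x=[2.0000 10.0000 10.0000 15.0000] v=[0.0000 0.0000 0.0000 0.0000]
Step 1: x=[2.7500 9.0000 10.6250 14.8750] v=[3.0000 -4.0000 2.5000 -0.5000]
Step 2: x=[3.9375 7.4219 11.5781 14.7188] v=[4.7500 -6.3125 3.8125 -0.6250]
Step 3: x=[5.0684 5.9278 12.4043 14.6700] v=[4.5235 -5.9766 3.3048 -0.1954]
Step 4: x=[5.6732 5.1358 12.7042 14.8380] v=[2.4190 -3.1681 1.1994 0.6718]
Step 5: x=[5.5016 5.3570 12.3247 15.2392] v=[-0.6863 0.8848 -1.5179 1.6049]
Step 6: x=[4.6243 6.4673 11.4386 15.7761] v=[-3.5094 4.4410 -3.5445 2.1477]
Step 7: x=[3.3993 7.9686 10.4733 16.2709] v=[-4.9001 6.0052 -3.8614 1.9790]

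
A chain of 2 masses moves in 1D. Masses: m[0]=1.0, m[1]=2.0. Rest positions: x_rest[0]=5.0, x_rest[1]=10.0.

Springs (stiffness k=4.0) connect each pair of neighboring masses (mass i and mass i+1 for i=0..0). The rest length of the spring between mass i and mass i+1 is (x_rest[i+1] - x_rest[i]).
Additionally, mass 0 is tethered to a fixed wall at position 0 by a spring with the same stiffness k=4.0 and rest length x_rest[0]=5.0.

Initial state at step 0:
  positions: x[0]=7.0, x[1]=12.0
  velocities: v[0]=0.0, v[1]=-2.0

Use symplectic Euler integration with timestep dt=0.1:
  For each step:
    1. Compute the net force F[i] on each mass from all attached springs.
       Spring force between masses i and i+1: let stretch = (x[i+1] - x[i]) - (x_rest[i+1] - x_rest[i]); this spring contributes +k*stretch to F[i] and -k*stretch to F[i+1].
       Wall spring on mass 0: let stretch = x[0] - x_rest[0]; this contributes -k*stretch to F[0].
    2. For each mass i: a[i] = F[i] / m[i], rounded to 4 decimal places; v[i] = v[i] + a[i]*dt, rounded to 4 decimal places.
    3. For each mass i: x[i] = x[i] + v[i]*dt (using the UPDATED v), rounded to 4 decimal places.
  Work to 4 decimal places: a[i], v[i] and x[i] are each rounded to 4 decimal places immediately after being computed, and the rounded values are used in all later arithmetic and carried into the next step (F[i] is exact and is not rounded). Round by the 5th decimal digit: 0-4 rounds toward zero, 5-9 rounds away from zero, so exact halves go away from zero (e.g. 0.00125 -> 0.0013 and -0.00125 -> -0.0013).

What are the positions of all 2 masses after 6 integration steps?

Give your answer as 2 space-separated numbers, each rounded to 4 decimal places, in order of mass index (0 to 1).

Answer: 5.4841 10.8281

Derivation:
Step 0: x=[7.0000 12.0000] v=[0.0000 -2.0000]
Step 1: x=[6.9200 11.8000] v=[-0.8000 -2.0000]
Step 2: x=[6.7584 11.6024] v=[-1.6160 -1.9760]
Step 3: x=[6.5202 11.4079] v=[-2.3818 -1.9448]
Step 4: x=[6.2167 11.2157] v=[-3.0348 -1.9223]
Step 5: x=[5.8645 11.0235] v=[-3.5219 -1.9221]
Step 6: x=[5.4841 10.8281] v=[-3.8041 -1.9539]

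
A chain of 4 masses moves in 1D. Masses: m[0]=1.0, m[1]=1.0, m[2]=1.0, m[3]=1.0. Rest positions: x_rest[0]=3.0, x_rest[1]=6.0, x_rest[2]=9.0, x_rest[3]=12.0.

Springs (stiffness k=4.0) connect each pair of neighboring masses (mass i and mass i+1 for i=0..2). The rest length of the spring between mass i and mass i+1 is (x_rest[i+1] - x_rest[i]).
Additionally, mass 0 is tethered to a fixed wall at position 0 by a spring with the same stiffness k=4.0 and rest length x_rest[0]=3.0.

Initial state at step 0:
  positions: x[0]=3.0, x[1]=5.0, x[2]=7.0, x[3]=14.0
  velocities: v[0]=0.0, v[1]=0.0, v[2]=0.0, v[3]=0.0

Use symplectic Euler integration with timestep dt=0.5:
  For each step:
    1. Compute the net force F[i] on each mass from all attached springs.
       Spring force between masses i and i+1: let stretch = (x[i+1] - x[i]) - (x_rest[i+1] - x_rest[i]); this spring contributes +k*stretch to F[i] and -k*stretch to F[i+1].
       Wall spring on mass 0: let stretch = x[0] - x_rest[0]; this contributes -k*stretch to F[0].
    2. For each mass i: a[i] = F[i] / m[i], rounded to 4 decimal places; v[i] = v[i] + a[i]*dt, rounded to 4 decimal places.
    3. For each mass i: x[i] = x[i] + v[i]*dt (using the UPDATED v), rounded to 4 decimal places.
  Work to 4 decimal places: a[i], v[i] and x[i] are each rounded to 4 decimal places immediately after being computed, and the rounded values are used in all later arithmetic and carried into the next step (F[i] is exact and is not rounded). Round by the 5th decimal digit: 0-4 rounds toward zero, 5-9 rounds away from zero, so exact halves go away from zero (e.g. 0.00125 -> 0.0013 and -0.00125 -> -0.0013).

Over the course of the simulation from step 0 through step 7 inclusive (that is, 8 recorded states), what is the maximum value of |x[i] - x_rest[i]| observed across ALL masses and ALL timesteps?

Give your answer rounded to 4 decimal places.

Answer: 4.0000

Derivation:
Step 0: x=[3.0000 5.0000 7.0000 14.0000] v=[0.0000 0.0000 0.0000 0.0000]
Step 1: x=[2.0000 5.0000 12.0000 10.0000] v=[-2.0000 0.0000 10.0000 -8.0000]
Step 2: x=[2.0000 9.0000 8.0000 11.0000] v=[0.0000 8.0000 -8.0000 2.0000]
Step 3: x=[7.0000 5.0000 8.0000 12.0000] v=[10.0000 -8.0000 0.0000 2.0000]
Step 4: x=[3.0000 6.0000 9.0000 12.0000] v=[-8.0000 2.0000 2.0000 0.0000]
Step 5: x=[-1.0000 7.0000 10.0000 12.0000] v=[-8.0000 2.0000 2.0000 0.0000]
Step 6: x=[4.0000 3.0000 10.0000 13.0000] v=[10.0000 -8.0000 0.0000 2.0000]
Step 7: x=[4.0000 7.0000 6.0000 14.0000] v=[0.0000 8.0000 -8.0000 2.0000]
Max displacement = 4.0000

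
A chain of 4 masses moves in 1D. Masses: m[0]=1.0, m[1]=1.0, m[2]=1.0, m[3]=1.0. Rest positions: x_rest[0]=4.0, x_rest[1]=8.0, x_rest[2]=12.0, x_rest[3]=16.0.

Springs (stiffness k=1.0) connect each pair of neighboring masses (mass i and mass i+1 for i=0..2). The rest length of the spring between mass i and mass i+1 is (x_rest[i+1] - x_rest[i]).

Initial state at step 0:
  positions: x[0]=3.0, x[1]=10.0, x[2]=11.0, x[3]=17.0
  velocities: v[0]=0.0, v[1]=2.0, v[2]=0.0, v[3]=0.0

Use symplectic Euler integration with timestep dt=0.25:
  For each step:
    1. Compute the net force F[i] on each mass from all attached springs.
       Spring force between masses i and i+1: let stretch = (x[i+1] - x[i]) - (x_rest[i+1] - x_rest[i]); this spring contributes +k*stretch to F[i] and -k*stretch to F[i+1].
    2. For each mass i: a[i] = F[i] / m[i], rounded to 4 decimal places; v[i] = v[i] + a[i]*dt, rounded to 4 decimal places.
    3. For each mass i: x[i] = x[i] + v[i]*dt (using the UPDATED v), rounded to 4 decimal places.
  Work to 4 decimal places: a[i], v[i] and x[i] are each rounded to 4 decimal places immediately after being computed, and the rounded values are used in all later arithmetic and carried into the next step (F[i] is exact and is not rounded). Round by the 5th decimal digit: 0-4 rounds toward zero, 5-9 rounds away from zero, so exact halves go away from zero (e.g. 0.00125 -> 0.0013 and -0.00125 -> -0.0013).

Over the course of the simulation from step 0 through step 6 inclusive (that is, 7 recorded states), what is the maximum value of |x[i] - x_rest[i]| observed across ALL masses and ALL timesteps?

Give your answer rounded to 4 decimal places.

Step 0: x=[3.0000 10.0000 11.0000 17.0000] v=[0.0000 2.0000 0.0000 0.0000]
Step 1: x=[3.1875 10.1250 11.3125 16.8750] v=[0.7500 0.5000 1.2500 -0.5000]
Step 2: x=[3.5586 9.8906 11.8985 16.6524] v=[1.4844 -0.9375 2.3438 -0.8906]
Step 3: x=[4.0755 9.3860 12.6561 16.3826] v=[2.0674 -2.0185 3.0303 -1.0791]
Step 4: x=[4.6743 8.7539 13.4422 16.1299] v=[2.3950 -2.5286 3.1444 -1.0107]
Step 5: x=[5.2780 8.1598 14.1033 15.9593] v=[2.4149 -2.3764 2.6443 -0.6826]
Step 6: x=[5.8119 7.7571 14.5089 15.9227] v=[2.1354 -1.6110 1.6224 -0.1466]
Max displacement = 2.5089

Answer: 2.5089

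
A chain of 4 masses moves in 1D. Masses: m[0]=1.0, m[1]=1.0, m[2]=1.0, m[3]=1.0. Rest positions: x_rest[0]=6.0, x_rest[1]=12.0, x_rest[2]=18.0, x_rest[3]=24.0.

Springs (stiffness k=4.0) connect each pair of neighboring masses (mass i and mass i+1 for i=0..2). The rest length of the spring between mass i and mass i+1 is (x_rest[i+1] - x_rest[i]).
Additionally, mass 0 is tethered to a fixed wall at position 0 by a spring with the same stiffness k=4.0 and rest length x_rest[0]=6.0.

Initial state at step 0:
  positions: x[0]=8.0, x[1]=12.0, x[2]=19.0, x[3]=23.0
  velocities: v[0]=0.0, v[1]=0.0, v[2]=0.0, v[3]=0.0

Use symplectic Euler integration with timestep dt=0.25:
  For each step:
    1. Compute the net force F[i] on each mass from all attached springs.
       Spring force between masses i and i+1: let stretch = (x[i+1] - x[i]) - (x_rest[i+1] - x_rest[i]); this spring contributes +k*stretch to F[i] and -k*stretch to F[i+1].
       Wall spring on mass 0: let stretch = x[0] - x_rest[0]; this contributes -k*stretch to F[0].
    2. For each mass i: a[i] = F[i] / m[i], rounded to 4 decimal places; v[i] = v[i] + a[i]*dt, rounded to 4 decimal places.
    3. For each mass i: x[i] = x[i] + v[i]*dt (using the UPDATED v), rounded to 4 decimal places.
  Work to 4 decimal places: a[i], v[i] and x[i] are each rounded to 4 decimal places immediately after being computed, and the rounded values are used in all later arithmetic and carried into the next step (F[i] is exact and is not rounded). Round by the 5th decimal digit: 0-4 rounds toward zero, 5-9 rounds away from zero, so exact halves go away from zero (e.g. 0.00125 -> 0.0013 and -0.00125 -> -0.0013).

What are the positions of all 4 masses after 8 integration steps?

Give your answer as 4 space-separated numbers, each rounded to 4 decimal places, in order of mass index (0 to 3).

Step 0: x=[8.0000 12.0000 19.0000 23.0000] v=[0.0000 0.0000 0.0000 0.0000]
Step 1: x=[7.0000 12.7500 18.2500 23.5000] v=[-4.0000 3.0000 -3.0000 2.0000]
Step 2: x=[5.6875 13.4375 17.4375 24.1875] v=[-5.2500 2.7500 -3.2500 2.7500]
Step 3: x=[4.8906 13.1875 17.3125 24.6875] v=[-3.1875 -1.0000 -0.5000 2.0000]
Step 4: x=[4.9453 11.8945 18.0000 24.8438] v=[0.2188 -5.1719 2.7500 0.6250]
Step 5: x=[5.5010 10.3906 18.8721 24.7891] v=[2.2227 -6.0156 3.4883 -0.2188]
Step 6: x=[5.9038 9.7847 19.1031 24.7552] v=[1.6113 -2.4237 0.9238 -0.1358]
Step 7: x=[5.8009 10.5382 18.4175 24.8082] v=[-0.4116 3.0138 -2.7425 0.2121]
Step 8: x=[5.4321 12.0772 17.3597 24.7636] v=[-1.4752 6.1558 -4.2311 -0.1786]

Answer: 5.4321 12.0772 17.3597 24.7636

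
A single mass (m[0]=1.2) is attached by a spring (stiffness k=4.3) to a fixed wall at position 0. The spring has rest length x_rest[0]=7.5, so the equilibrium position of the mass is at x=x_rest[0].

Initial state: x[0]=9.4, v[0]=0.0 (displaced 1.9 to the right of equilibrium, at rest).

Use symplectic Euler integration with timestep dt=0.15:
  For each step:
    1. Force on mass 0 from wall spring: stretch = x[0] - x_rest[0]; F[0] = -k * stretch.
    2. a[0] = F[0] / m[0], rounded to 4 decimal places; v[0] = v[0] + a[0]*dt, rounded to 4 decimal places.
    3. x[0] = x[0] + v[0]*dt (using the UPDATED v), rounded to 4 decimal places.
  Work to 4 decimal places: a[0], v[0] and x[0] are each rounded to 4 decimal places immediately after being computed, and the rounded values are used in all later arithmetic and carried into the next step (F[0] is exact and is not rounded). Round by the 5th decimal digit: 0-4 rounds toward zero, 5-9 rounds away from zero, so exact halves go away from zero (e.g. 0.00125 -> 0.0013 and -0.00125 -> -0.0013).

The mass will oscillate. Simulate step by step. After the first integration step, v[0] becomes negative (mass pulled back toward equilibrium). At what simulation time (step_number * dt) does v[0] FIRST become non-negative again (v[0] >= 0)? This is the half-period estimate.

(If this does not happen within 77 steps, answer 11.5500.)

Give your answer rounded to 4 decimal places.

Answer: 1.8000

Derivation:
Step 0: x=[9.4000] v=[0.0000]
Step 1: x=[9.2468] v=[-1.0212]
Step 2: x=[8.9528] v=[-1.9601]
Step 3: x=[8.5417] v=[-2.7410]
Step 4: x=[8.0466] v=[-3.3009]
Step 5: x=[7.5074] v=[-3.5947]
Step 6: x=[6.9676] v=[-3.5987]
Step 7: x=[6.4707] v=[-3.3125]
Step 8: x=[6.0568] v=[-2.7593]
Step 9: x=[5.7593] v=[-1.9836]
Step 10: x=[5.6021] v=[-1.0480]
Step 11: x=[5.5979] v=[-0.0279]
Step 12: x=[5.7471] v=[0.9945]
First v>=0 after going negative at step 12, time=1.8000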